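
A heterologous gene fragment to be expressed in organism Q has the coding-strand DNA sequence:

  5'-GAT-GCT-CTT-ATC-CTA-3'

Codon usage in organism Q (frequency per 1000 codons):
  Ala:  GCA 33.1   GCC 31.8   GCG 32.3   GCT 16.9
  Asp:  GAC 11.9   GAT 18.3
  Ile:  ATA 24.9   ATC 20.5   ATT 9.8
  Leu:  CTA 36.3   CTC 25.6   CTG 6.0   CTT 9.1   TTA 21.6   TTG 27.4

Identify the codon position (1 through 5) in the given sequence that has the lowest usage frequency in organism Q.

3

Codon 1 GAT (Asp): 18.3 per 1000.
Codon 2 GCT (Ala): 16.9 per 1000.
Codon 3 CTT (Leu): 9.1 per 1000.
Codon 4 ATC (Ile): 20.5 per 1000.
Codon 5 CTA (Leu): 36.3 per 1000.
Lowest frequency is 9.1 at codon 3.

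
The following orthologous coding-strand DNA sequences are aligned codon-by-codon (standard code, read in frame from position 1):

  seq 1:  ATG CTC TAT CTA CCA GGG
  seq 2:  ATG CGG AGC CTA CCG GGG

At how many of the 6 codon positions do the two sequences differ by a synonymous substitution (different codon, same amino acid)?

1

Codon 1: ATG Met / ATG Met — identical.
Codon 2: CTC Leu / CGG Arg — nonsynonymous.
Codon 3: TAT Tyr / AGC Ser — nonsynonymous.
Codon 4: CTA Leu / CTA Leu — identical.
Codon 5: CCA Pro / CCG Pro — synonymous.
Codon 6: GGG Gly / GGG Gly — identical.
Synonymous differences: 1.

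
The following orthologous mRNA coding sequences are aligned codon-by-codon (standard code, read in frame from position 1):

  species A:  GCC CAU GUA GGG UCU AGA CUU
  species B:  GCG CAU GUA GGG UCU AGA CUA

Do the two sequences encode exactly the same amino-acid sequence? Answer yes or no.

yes

Codon 1: GCC Ala / GCG Ala — synonymous.
Codon 2: CAU His / CAU His — identical.
Codon 3: GUA Val / GUA Val — identical.
Codon 4: GGG Gly / GGG Gly — identical.
Codon 5: UCU Ser / UCU Ser — identical.
Codon 6: AGA Arg / AGA Arg — identical.
Codon 7: CUU Leu / CUA Leu — synonymous.
Nonsynonymous differences: 0 → same protein.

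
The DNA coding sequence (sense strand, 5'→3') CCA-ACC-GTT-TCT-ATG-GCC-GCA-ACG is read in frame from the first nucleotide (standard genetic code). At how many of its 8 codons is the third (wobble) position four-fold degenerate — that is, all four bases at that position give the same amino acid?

7

Codon 1 CCA (Pro): third position 4-fold.
Codon 2 ACC (Thr): third position 4-fold.
Codon 3 GTT (Val): third position 4-fold.
Codon 4 TCT (Ser): third position 4-fold.
Codon 5 ATG (Met): third position 1-fold.
Codon 6 GCC (Ala): third position 4-fold.
Codon 7 GCA (Ala): third position 4-fold.
Codon 8 ACG (Thr): third position 4-fold.
Four-fold degenerate third positions: 7.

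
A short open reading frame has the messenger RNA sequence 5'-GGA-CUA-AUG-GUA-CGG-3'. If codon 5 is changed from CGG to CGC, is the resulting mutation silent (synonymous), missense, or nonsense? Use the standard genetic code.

silent

Position 15 falls in codon 5: CGG → Arg.
After the substitution the codon is CGC → Arg.
Both encode Arg, so the change is synonymous.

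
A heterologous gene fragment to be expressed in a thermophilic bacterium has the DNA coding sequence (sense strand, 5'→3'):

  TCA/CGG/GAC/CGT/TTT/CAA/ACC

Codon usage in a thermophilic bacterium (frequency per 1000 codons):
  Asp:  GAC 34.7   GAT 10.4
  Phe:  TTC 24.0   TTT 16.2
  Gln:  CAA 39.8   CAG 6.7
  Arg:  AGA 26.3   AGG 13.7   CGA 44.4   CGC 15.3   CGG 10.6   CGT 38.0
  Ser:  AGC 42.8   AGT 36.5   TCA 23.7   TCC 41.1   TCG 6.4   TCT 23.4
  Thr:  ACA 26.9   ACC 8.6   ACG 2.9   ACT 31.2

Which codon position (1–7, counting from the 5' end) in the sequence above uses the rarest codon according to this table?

Codon 1 TCA (Ser): 23.7 per 1000.
Codon 2 CGG (Arg): 10.6 per 1000.
Codon 3 GAC (Asp): 34.7 per 1000.
Codon 4 CGT (Arg): 38.0 per 1000.
Codon 5 TTT (Phe): 16.2 per 1000.
Codon 6 CAA (Gln): 39.8 per 1000.
Codon 7 ACC (Thr): 8.6 per 1000.
Lowest frequency is 8.6 at codon 7.

7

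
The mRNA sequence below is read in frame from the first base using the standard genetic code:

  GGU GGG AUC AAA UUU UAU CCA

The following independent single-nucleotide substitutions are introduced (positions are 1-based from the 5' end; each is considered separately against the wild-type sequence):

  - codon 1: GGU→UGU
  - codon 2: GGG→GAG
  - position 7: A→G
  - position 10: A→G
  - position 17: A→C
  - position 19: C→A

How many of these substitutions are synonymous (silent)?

0

Codon 1: GGU (Gly) → UGU (Cys) — missense.
Codon 2: GGG (Gly) → GAG (Glu) — missense.
Codon 3: AUC (Ile) → GUC (Val) — missense.
Codon 4: AAA (Lys) → GAA (Glu) — missense.
Codon 6: UAU (Tyr) → UCU (Ser) — missense.
Codon 7: CCA (Pro) → ACA (Thr) — missense.
Synonymous: 0 of 6.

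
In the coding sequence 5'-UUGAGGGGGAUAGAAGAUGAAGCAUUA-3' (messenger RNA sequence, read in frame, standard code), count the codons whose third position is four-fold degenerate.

Codon 1 UUG (Leu): third position 2-fold.
Codon 2 AGG (Arg): third position 2-fold.
Codon 3 GGG (Gly): third position 4-fold.
Codon 4 AUA (Ile): third position 3-fold.
Codon 5 GAA (Glu): third position 2-fold.
Codon 6 GAU (Asp): third position 2-fold.
Codon 7 GAA (Glu): third position 2-fold.
Codon 8 GCA (Ala): third position 4-fold.
Codon 9 UUA (Leu): third position 2-fold.
Four-fold degenerate third positions: 2.

2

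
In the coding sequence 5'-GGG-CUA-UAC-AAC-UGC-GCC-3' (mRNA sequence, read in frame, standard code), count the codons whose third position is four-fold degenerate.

3

Codon 1 GGG (Gly): third position 4-fold.
Codon 2 CUA (Leu): third position 4-fold.
Codon 3 UAC (Tyr): third position 2-fold.
Codon 4 AAC (Asn): third position 2-fold.
Codon 5 UGC (Cys): third position 2-fold.
Codon 6 GCC (Ala): third position 4-fold.
Four-fold degenerate third positions: 3.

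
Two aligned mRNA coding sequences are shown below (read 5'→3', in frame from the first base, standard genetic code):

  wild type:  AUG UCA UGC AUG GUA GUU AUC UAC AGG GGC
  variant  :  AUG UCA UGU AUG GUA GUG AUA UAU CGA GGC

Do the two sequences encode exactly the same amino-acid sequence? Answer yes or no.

Codon 1: AUG Met / AUG Met — identical.
Codon 2: UCA Ser / UCA Ser — identical.
Codon 3: UGC Cys / UGU Cys — synonymous.
Codon 4: AUG Met / AUG Met — identical.
Codon 5: GUA Val / GUA Val — identical.
Codon 6: GUU Val / GUG Val — synonymous.
Codon 7: AUC Ile / AUA Ile — synonymous.
Codon 8: UAC Tyr / UAU Tyr — synonymous.
Codon 9: AGG Arg / CGA Arg — synonymous.
Codon 10: GGC Gly / GGC Gly — identical.
Nonsynonymous differences: 0 → same protein.

yes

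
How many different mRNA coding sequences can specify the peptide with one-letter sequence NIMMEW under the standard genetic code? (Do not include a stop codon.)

12

Asn: 2 codons.
Ile: 3 codons.
Met: 1 codon.
Met: 1 codon.
Glu: 2 codons.
Trp: 1 codon.
2 × 3 × 1 × 1 × 2 × 1 = 12.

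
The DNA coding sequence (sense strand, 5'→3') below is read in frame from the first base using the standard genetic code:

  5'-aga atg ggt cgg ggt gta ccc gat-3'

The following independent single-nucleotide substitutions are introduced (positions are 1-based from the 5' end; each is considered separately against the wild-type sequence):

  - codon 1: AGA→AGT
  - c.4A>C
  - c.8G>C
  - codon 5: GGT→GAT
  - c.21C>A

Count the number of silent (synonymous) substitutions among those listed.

1

Codon 1: AGA (Arg) → AGT (Ser) — missense.
Codon 2: ATG (Met) → CTG (Leu) — missense.
Codon 3: GGT (Gly) → GCT (Ala) — missense.
Codon 5: GGT (Gly) → GAT (Asp) — missense.
Codon 7: CCC (Pro) → CCA (Pro) — synonymous.
Synonymous: 1 of 5.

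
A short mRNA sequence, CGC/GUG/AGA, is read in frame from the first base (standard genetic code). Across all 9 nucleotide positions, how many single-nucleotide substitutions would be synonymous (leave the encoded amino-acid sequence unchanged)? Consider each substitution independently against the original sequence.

Codon 1 (CGC, Arg): 3 synonymous substitutions.
Codon 2 (GUG, Val): 3 synonymous substitutions.
Codon 3 (AGA, Arg): 2 synonymous substitutions.
Total: 3 + 3 + 2 = 8.

8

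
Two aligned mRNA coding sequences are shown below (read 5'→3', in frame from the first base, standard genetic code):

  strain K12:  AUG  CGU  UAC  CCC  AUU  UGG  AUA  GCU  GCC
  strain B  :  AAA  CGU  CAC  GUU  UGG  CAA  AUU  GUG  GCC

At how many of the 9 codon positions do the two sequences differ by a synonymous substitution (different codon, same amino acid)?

Codon 1: AUG Met / AAA Lys — nonsynonymous.
Codon 2: CGU Arg / CGU Arg — identical.
Codon 3: UAC Tyr / CAC His — nonsynonymous.
Codon 4: CCC Pro / GUU Val — nonsynonymous.
Codon 5: AUU Ile / UGG Trp — nonsynonymous.
Codon 6: UGG Trp / CAA Gln — nonsynonymous.
Codon 7: AUA Ile / AUU Ile — synonymous.
Codon 8: GCU Ala / GUG Val — nonsynonymous.
Codon 9: GCC Ala / GCC Ala — identical.
Synonymous differences: 1.

1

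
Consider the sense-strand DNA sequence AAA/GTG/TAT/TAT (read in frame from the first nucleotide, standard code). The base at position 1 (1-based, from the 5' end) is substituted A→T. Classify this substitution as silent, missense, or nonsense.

Position 1 falls in codon 1: AAA → Lys.
After the substitution the codon is TAA → Stop.
The new codon is a stop codon, so this is a nonsense mutation.

nonsense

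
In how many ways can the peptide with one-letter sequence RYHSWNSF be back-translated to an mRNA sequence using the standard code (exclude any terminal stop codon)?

Arg: 6 codons.
Tyr: 2 codons.
His: 2 codons.
Ser: 6 codons.
Trp: 1 codon.
Asn: 2 codons.
Ser: 6 codons.
Phe: 2 codons.
6 × 2 × 2 × 6 × 1 × 2 × 6 × 2 = 3456.

3456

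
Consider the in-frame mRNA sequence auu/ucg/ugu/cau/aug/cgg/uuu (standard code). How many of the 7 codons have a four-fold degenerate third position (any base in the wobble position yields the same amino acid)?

Codon 1 AUU (Ile): third position 3-fold.
Codon 2 UCG (Ser): third position 4-fold.
Codon 3 UGU (Cys): third position 2-fold.
Codon 4 CAU (His): third position 2-fold.
Codon 5 AUG (Met): third position 1-fold.
Codon 6 CGG (Arg): third position 4-fold.
Codon 7 UUU (Phe): third position 2-fold.
Four-fold degenerate third positions: 2.

2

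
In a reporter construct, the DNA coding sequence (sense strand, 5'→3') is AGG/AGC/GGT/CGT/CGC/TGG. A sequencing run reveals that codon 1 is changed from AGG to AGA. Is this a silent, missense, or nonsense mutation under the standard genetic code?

Position 3 falls in codon 1: AGG → Arg.
After the substitution the codon is AGA → Arg.
Both encode Arg, so the change is synonymous.

silent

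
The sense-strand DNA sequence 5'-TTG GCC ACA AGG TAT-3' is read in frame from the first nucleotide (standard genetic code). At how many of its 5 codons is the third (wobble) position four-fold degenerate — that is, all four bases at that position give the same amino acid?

2

Codon 1 TTG (Leu): third position 2-fold.
Codon 2 GCC (Ala): third position 4-fold.
Codon 3 ACA (Thr): third position 4-fold.
Codon 4 AGG (Arg): third position 2-fold.
Codon 5 TAT (Tyr): third position 2-fold.
Four-fold degenerate third positions: 2.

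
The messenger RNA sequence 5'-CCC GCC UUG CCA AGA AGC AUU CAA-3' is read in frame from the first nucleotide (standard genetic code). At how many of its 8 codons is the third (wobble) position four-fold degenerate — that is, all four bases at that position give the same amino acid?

Codon 1 CCC (Pro): third position 4-fold.
Codon 2 GCC (Ala): third position 4-fold.
Codon 3 UUG (Leu): third position 2-fold.
Codon 4 CCA (Pro): third position 4-fold.
Codon 5 AGA (Arg): third position 2-fold.
Codon 6 AGC (Ser): third position 2-fold.
Codon 7 AUU (Ile): third position 3-fold.
Codon 8 CAA (Gln): third position 2-fold.
Four-fold degenerate third positions: 3.

3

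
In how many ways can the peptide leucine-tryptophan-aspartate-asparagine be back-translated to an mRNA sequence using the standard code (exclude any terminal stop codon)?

24

Leu: 6 codons.
Trp: 1 codon.
Asp: 2 codons.
Asn: 2 codons.
6 × 1 × 2 × 2 = 24.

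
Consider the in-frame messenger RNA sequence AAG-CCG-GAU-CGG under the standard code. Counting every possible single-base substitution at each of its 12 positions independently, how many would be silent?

9

Codon 1 (AAG, Lys): 1 synonymous substitution.
Codon 2 (CCG, Pro): 3 synonymous substitutions.
Codon 3 (GAU, Asp): 1 synonymous substitution.
Codon 4 (CGG, Arg): 4 synonymous substitutions.
Total: 1 + 3 + 1 + 4 = 9.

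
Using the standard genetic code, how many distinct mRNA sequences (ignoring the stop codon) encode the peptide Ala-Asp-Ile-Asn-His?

96

Ala: 4 codons.
Asp: 2 codons.
Ile: 3 codons.
Asn: 2 codons.
His: 2 codons.
4 × 2 × 3 × 2 × 2 = 96.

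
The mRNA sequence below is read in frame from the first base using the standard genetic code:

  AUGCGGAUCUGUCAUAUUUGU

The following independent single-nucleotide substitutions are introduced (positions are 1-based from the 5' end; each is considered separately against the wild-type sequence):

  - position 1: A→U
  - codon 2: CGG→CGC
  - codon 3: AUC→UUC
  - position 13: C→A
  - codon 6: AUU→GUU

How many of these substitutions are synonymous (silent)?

Codon 1: AUG (Met) → UUG (Leu) — missense.
Codon 2: CGG (Arg) → CGC (Arg) — synonymous.
Codon 3: AUC (Ile) → UUC (Phe) — missense.
Codon 5: CAU (His) → AAU (Asn) — missense.
Codon 6: AUU (Ile) → GUU (Val) — missense.
Synonymous: 1 of 5.

1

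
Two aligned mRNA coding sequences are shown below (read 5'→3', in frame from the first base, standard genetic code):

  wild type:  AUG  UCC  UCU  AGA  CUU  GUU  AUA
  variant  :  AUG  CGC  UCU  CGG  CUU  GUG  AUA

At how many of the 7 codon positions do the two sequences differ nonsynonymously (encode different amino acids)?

Codon 1: AUG Met / AUG Met — identical.
Codon 2: UCC Ser / CGC Arg — nonsynonymous.
Codon 3: UCU Ser / UCU Ser — identical.
Codon 4: AGA Arg / CGG Arg — synonymous.
Codon 5: CUU Leu / CUU Leu — identical.
Codon 6: GUU Val / GUG Val — synonymous.
Codon 7: AUA Ile / AUA Ile — identical.
Nonsynonymous differences: 1.

1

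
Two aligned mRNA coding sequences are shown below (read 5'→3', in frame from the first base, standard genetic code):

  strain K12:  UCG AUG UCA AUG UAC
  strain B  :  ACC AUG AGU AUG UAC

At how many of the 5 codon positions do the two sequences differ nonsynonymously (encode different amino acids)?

Codon 1: UCG Ser / ACC Thr — nonsynonymous.
Codon 2: AUG Met / AUG Met — identical.
Codon 3: UCA Ser / AGU Ser — synonymous.
Codon 4: AUG Met / AUG Met — identical.
Codon 5: UAC Tyr / UAC Tyr — identical.
Nonsynonymous differences: 1.

1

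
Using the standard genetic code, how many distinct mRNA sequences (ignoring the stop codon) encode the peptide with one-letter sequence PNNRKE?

384

Pro: 4 codons.
Asn: 2 codons.
Asn: 2 codons.
Arg: 6 codons.
Lys: 2 codons.
Glu: 2 codons.
4 × 2 × 2 × 6 × 2 × 2 = 384.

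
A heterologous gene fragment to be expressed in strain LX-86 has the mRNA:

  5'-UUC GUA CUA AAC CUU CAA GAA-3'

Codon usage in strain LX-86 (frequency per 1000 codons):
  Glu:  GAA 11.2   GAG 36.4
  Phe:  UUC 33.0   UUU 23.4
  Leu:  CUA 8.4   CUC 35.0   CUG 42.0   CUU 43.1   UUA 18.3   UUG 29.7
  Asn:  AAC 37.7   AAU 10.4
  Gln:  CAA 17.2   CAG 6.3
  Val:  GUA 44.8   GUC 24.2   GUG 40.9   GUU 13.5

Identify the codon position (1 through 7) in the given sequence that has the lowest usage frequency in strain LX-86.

3

Codon 1 UUC (Phe): 33.0 per 1000.
Codon 2 GUA (Val): 44.8 per 1000.
Codon 3 CUA (Leu): 8.4 per 1000.
Codon 4 AAC (Asn): 37.7 per 1000.
Codon 5 CUU (Leu): 43.1 per 1000.
Codon 6 CAA (Gln): 17.2 per 1000.
Codon 7 GAA (Glu): 11.2 per 1000.
Lowest frequency is 8.4 at codon 3.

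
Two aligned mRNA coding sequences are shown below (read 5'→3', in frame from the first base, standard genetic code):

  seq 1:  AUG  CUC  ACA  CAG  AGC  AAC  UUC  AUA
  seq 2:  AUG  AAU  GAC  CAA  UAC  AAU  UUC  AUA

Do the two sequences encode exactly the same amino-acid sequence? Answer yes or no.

no

Codon 1: AUG Met / AUG Met — identical.
Codon 2: CUC Leu / AAU Asn — nonsynonymous.
Codon 3: ACA Thr / GAC Asp — nonsynonymous.
Codon 4: CAG Gln / CAA Gln — synonymous.
Codon 5: AGC Ser / UAC Tyr — nonsynonymous.
Codon 6: AAC Asn / AAU Asn — synonymous.
Codon 7: UUC Phe / UUC Phe — identical.
Codon 8: AUA Ile / AUA Ile — identical.
Nonsynonymous differences: 3 → different protein.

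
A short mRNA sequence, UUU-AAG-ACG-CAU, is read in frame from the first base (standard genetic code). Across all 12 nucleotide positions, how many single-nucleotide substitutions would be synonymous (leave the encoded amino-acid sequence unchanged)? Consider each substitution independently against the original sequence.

6

Codon 1 (UUU, Phe): 1 synonymous substitution.
Codon 2 (AAG, Lys): 1 synonymous substitution.
Codon 3 (ACG, Thr): 3 synonymous substitutions.
Codon 4 (CAU, His): 1 synonymous substitution.
Total: 1 + 1 + 3 + 1 = 6.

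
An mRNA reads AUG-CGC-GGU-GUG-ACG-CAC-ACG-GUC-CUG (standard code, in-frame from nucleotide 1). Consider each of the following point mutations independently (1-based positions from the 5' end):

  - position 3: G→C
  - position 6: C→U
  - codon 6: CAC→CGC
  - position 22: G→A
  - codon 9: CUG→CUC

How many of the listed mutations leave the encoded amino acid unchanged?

Codon 1: AUG (Met) → AUC (Ile) — missense.
Codon 2: CGC (Arg) → CGU (Arg) — synonymous.
Codon 6: CAC (His) → CGC (Arg) — missense.
Codon 8: GUC (Val) → AUC (Ile) — missense.
Codon 9: CUG (Leu) → CUC (Leu) — synonymous.
Synonymous: 2 of 5.

2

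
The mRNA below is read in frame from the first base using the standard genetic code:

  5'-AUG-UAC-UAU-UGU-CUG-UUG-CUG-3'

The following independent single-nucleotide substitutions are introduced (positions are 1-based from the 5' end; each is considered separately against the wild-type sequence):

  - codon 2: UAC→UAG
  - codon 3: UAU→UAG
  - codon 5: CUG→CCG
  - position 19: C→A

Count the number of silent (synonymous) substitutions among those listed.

0

Codon 2: UAC (Tyr) → UAG (Stop) — nonsense.
Codon 3: UAU (Tyr) → UAG (Stop) — nonsense.
Codon 5: CUG (Leu) → CCG (Pro) — missense.
Codon 7: CUG (Leu) → AUG (Met) — missense.
Synonymous: 0 of 4.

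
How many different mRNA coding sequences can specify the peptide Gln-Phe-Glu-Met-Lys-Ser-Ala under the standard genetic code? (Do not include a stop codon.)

Gln: 2 codons.
Phe: 2 codons.
Glu: 2 codons.
Met: 1 codon.
Lys: 2 codons.
Ser: 6 codons.
Ala: 4 codons.
2 × 2 × 2 × 1 × 2 × 6 × 4 = 384.

384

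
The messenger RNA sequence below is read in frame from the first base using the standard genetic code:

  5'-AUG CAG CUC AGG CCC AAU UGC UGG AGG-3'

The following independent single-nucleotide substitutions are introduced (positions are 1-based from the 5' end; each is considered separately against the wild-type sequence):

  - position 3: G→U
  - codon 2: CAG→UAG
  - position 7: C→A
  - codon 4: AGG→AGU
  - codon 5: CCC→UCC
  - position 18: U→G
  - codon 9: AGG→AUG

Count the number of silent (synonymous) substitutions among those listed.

Codon 1: AUG (Met) → AUU (Ile) — missense.
Codon 2: CAG (Gln) → UAG (Stop) — nonsense.
Codon 3: CUC (Leu) → AUC (Ile) — missense.
Codon 4: AGG (Arg) → AGU (Ser) — missense.
Codon 5: CCC (Pro) → UCC (Ser) — missense.
Codon 6: AAU (Asn) → AAG (Lys) — missense.
Codon 9: AGG (Arg) → AUG (Met) — missense.
Synonymous: 0 of 7.

0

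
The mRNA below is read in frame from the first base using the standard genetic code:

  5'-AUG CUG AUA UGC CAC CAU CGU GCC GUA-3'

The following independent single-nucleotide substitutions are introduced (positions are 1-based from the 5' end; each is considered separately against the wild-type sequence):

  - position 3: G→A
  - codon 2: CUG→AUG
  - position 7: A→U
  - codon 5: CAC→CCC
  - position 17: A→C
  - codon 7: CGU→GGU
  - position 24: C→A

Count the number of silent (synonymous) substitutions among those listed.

1

Codon 1: AUG (Met) → AUA (Ile) — missense.
Codon 2: CUG (Leu) → AUG (Met) — missense.
Codon 3: AUA (Ile) → UUA (Leu) — missense.
Codon 5: CAC (His) → CCC (Pro) — missense.
Codon 6: CAU (His) → CCU (Pro) — missense.
Codon 7: CGU (Arg) → GGU (Gly) — missense.
Codon 8: GCC (Ala) → GCA (Ala) — synonymous.
Synonymous: 1 of 7.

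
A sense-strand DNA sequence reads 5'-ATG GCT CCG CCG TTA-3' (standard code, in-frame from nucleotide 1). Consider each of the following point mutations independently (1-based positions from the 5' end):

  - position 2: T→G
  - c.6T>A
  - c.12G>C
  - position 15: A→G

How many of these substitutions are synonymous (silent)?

3

Codon 1: ATG (Met) → AGG (Arg) — missense.
Codon 2: GCT (Ala) → GCA (Ala) — synonymous.
Codon 4: CCG (Pro) → CCC (Pro) — synonymous.
Codon 5: TTA (Leu) → TTG (Leu) — synonymous.
Synonymous: 3 of 4.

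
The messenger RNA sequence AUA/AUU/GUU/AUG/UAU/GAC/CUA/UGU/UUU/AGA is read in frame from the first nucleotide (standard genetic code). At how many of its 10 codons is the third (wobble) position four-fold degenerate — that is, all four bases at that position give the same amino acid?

Codon 1 AUA (Ile): third position 3-fold.
Codon 2 AUU (Ile): third position 3-fold.
Codon 3 GUU (Val): third position 4-fold.
Codon 4 AUG (Met): third position 1-fold.
Codon 5 UAU (Tyr): third position 2-fold.
Codon 6 GAC (Asp): third position 2-fold.
Codon 7 CUA (Leu): third position 4-fold.
Codon 8 UGU (Cys): third position 2-fold.
Codon 9 UUU (Phe): third position 2-fold.
Codon 10 AGA (Arg): third position 2-fold.
Four-fold degenerate third positions: 2.

2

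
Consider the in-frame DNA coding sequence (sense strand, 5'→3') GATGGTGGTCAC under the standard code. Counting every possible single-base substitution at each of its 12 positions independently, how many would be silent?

Codon 1 (GAT, Asp): 1 synonymous substitution.
Codon 2 (GGT, Gly): 3 synonymous substitutions.
Codon 3 (GGT, Gly): 3 synonymous substitutions.
Codon 4 (CAC, His): 1 synonymous substitution.
Total: 1 + 3 + 3 + 1 = 8.

8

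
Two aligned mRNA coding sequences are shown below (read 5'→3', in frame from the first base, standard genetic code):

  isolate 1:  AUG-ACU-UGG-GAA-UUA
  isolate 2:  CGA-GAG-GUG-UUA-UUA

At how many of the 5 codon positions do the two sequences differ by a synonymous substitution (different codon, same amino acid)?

0

Codon 1: AUG Met / CGA Arg — nonsynonymous.
Codon 2: ACU Thr / GAG Glu — nonsynonymous.
Codon 3: UGG Trp / GUG Val — nonsynonymous.
Codon 4: GAA Glu / UUA Leu — nonsynonymous.
Codon 5: UUA Leu / UUA Leu — identical.
Synonymous differences: 0.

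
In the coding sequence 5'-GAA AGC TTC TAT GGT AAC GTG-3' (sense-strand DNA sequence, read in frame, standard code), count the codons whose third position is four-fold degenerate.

Codon 1 GAA (Glu): third position 2-fold.
Codon 2 AGC (Ser): third position 2-fold.
Codon 3 TTC (Phe): third position 2-fold.
Codon 4 TAT (Tyr): third position 2-fold.
Codon 5 GGT (Gly): third position 4-fold.
Codon 6 AAC (Asn): third position 2-fold.
Codon 7 GTG (Val): third position 4-fold.
Four-fold degenerate third positions: 2.

2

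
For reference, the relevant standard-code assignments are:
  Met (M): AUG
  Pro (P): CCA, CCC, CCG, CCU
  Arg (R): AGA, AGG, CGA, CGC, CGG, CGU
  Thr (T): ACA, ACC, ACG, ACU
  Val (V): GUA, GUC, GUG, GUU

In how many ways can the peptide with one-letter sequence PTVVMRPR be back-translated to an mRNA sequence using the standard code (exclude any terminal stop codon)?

Pro: 4 codons.
Thr: 4 codons.
Val: 4 codons.
Val: 4 codons.
Met: 1 codon.
Arg: 6 codons.
Pro: 4 codons.
Arg: 6 codons.
4 × 4 × 4 × 4 × 1 × 6 × 4 × 6 = 36864.

36864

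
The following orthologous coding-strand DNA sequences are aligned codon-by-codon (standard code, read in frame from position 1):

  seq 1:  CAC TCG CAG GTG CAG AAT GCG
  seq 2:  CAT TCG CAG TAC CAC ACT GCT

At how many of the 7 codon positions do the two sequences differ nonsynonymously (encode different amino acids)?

Codon 1: CAC His / CAT His — synonymous.
Codon 2: TCG Ser / TCG Ser — identical.
Codon 3: CAG Gln / CAG Gln — identical.
Codon 4: GTG Val / TAC Tyr — nonsynonymous.
Codon 5: CAG Gln / CAC His — nonsynonymous.
Codon 6: AAT Asn / ACT Thr — nonsynonymous.
Codon 7: GCG Ala / GCT Ala — synonymous.
Nonsynonymous differences: 3.

3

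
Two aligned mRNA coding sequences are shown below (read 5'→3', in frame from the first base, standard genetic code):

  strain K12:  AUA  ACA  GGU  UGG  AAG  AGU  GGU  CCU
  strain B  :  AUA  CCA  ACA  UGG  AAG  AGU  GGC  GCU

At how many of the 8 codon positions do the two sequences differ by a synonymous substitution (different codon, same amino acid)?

1

Codon 1: AUA Ile / AUA Ile — identical.
Codon 2: ACA Thr / CCA Pro — nonsynonymous.
Codon 3: GGU Gly / ACA Thr — nonsynonymous.
Codon 4: UGG Trp / UGG Trp — identical.
Codon 5: AAG Lys / AAG Lys — identical.
Codon 6: AGU Ser / AGU Ser — identical.
Codon 7: GGU Gly / GGC Gly — synonymous.
Codon 8: CCU Pro / GCU Ala — nonsynonymous.
Synonymous differences: 1.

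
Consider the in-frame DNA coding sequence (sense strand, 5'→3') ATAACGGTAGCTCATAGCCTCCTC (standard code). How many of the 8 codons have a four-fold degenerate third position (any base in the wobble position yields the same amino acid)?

5

Codon 1 ATA (Ile): third position 3-fold.
Codon 2 ACG (Thr): third position 4-fold.
Codon 3 GTA (Val): third position 4-fold.
Codon 4 GCT (Ala): third position 4-fold.
Codon 5 CAT (His): third position 2-fold.
Codon 6 AGC (Ser): third position 2-fold.
Codon 7 CTC (Leu): third position 4-fold.
Codon 8 CTC (Leu): third position 4-fold.
Four-fold degenerate third positions: 5.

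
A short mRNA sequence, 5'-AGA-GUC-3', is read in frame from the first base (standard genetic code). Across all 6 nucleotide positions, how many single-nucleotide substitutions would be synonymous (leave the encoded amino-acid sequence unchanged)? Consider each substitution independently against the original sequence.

Codon 1 (AGA, Arg): 2 synonymous substitutions.
Codon 2 (GUC, Val): 3 synonymous substitutions.
Total: 2 + 3 = 5.

5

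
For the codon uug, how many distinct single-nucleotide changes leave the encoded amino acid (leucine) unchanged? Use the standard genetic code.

2

Position 1: CUG → 1 synonymous.
Position 2: none → 0 synonymous.
Position 3: UUA → 1 synonymous.
Total: 1 + 0 + 1 = 2.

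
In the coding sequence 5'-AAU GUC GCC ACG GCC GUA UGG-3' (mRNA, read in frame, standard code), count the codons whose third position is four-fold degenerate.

Codon 1 AAU (Asn): third position 2-fold.
Codon 2 GUC (Val): third position 4-fold.
Codon 3 GCC (Ala): third position 4-fold.
Codon 4 ACG (Thr): third position 4-fold.
Codon 5 GCC (Ala): third position 4-fold.
Codon 6 GUA (Val): third position 4-fold.
Codon 7 UGG (Trp): third position 1-fold.
Four-fold degenerate third positions: 5.

5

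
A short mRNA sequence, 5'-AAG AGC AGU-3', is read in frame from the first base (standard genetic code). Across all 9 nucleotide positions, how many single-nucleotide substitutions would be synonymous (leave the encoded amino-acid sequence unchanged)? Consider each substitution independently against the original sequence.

Codon 1 (AAG, Lys): 1 synonymous substitution.
Codon 2 (AGC, Ser): 1 synonymous substitution.
Codon 3 (AGU, Ser): 1 synonymous substitution.
Total: 1 + 1 + 1 = 3.

3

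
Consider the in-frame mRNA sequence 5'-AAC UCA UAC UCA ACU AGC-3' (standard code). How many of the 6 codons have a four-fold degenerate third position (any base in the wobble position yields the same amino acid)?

3

Codon 1 AAC (Asn): third position 2-fold.
Codon 2 UCA (Ser): third position 4-fold.
Codon 3 UAC (Tyr): third position 2-fold.
Codon 4 UCA (Ser): third position 4-fold.
Codon 5 ACU (Thr): third position 4-fold.
Codon 6 AGC (Ser): third position 2-fold.
Four-fold degenerate third positions: 3.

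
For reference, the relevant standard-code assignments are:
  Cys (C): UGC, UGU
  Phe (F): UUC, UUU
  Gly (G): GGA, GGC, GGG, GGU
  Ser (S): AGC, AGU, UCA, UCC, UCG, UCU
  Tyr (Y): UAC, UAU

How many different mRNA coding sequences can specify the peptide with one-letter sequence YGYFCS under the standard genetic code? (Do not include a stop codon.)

384

Tyr: 2 codons.
Gly: 4 codons.
Tyr: 2 codons.
Phe: 2 codons.
Cys: 2 codons.
Ser: 6 codons.
2 × 4 × 2 × 2 × 2 × 6 = 384.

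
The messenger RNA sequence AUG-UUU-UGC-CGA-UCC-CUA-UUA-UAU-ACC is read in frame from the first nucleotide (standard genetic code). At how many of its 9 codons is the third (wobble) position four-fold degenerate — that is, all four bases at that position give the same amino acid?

4

Codon 1 AUG (Met): third position 1-fold.
Codon 2 UUU (Phe): third position 2-fold.
Codon 3 UGC (Cys): third position 2-fold.
Codon 4 CGA (Arg): third position 4-fold.
Codon 5 UCC (Ser): third position 4-fold.
Codon 6 CUA (Leu): third position 4-fold.
Codon 7 UUA (Leu): third position 2-fold.
Codon 8 UAU (Tyr): third position 2-fold.
Codon 9 ACC (Thr): third position 4-fold.
Four-fold degenerate third positions: 4.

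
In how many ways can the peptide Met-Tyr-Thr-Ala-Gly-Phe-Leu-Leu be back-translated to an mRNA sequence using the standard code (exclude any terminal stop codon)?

Met: 1 codon.
Tyr: 2 codons.
Thr: 4 codons.
Ala: 4 codons.
Gly: 4 codons.
Phe: 2 codons.
Leu: 6 codons.
Leu: 6 codons.
1 × 2 × 4 × 4 × 4 × 2 × 6 × 6 = 9216.

9216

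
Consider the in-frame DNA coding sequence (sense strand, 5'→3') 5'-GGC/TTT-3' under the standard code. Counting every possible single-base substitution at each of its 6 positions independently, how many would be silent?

Codon 1 (GGC, Gly): 3 synonymous substitutions.
Codon 2 (TTT, Phe): 1 synonymous substitution.
Total: 3 + 1 = 4.

4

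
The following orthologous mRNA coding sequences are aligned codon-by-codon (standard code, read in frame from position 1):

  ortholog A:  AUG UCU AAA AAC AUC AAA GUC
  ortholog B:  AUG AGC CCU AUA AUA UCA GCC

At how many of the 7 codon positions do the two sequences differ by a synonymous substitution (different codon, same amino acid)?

2

Codon 1: AUG Met / AUG Met — identical.
Codon 2: UCU Ser / AGC Ser — synonymous.
Codon 3: AAA Lys / CCU Pro — nonsynonymous.
Codon 4: AAC Asn / AUA Ile — nonsynonymous.
Codon 5: AUC Ile / AUA Ile — synonymous.
Codon 6: AAA Lys / UCA Ser — nonsynonymous.
Codon 7: GUC Val / GCC Ala — nonsynonymous.
Synonymous differences: 2.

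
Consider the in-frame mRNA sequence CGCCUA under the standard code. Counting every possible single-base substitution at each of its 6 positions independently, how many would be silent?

7

Codon 1 (CGC, Arg): 3 synonymous substitutions.
Codon 2 (CUA, Leu): 4 synonymous substitutions.
Total: 3 + 4 = 7.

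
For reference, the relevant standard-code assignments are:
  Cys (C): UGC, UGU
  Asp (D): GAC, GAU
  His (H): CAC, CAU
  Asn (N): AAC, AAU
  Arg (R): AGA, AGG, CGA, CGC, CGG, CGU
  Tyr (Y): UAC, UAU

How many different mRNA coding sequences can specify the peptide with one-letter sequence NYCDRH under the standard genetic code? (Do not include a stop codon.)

Asn: 2 codons.
Tyr: 2 codons.
Cys: 2 codons.
Asp: 2 codons.
Arg: 6 codons.
His: 2 codons.
2 × 2 × 2 × 2 × 6 × 2 = 192.

192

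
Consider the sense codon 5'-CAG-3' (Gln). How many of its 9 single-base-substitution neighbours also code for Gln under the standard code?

1

Position 1: none → 0 synonymous.
Position 2: none → 0 synonymous.
Position 3: CAA → 1 synonymous.
Total: 0 + 0 + 1 = 1.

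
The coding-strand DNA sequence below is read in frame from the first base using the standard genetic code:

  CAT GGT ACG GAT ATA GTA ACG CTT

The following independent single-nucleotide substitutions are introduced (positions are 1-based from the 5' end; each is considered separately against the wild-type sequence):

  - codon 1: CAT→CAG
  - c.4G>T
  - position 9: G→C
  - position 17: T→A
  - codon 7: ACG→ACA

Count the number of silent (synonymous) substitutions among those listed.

2

Codon 1: CAT (His) → CAG (Gln) — missense.
Codon 2: GGT (Gly) → TGT (Cys) — missense.
Codon 3: ACG (Thr) → ACC (Thr) — synonymous.
Codon 6: GTA (Val) → GAA (Glu) — missense.
Codon 7: ACG (Thr) → ACA (Thr) — synonymous.
Synonymous: 2 of 5.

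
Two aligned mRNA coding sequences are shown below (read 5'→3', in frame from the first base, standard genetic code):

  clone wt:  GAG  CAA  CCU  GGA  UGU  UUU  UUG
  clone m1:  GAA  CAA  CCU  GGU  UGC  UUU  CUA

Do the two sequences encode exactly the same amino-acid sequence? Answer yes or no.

Codon 1: GAG Glu / GAA Glu — synonymous.
Codon 2: CAA Gln / CAA Gln — identical.
Codon 3: CCU Pro / CCU Pro — identical.
Codon 4: GGA Gly / GGU Gly — synonymous.
Codon 5: UGU Cys / UGC Cys — synonymous.
Codon 6: UUU Phe / UUU Phe — identical.
Codon 7: UUG Leu / CUA Leu — synonymous.
Nonsynonymous differences: 0 → same protein.

yes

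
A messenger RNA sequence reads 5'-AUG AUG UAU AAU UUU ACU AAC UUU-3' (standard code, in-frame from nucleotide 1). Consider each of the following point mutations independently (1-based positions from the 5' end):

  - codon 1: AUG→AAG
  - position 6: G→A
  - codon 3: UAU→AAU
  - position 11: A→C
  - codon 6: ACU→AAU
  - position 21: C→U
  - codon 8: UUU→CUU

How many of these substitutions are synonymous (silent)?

Codon 1: AUG (Met) → AAG (Lys) — missense.
Codon 2: AUG (Met) → AUA (Ile) — missense.
Codon 3: UAU (Tyr) → AAU (Asn) — missense.
Codon 4: AAU (Asn) → ACU (Thr) — missense.
Codon 6: ACU (Thr) → AAU (Asn) — missense.
Codon 7: AAC (Asn) → AAU (Asn) — synonymous.
Codon 8: UUU (Phe) → CUU (Leu) — missense.
Synonymous: 1 of 7.

1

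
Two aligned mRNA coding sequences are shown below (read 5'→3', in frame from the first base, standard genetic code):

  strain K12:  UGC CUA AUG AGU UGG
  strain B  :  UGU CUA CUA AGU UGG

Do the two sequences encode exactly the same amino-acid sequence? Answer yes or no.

no

Codon 1: UGC Cys / UGU Cys — synonymous.
Codon 2: CUA Leu / CUA Leu — identical.
Codon 3: AUG Met / CUA Leu — nonsynonymous.
Codon 4: AGU Ser / AGU Ser — identical.
Codon 5: UGG Trp / UGG Trp — identical.
Nonsynonymous differences: 1 → different protein.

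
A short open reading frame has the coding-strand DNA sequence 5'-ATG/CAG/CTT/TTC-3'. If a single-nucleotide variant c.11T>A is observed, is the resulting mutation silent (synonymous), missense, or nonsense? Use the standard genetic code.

Position 11 falls in codon 4: TTC → Phe.
After the substitution the codon is TAC → Tyr.
Phe ≠ Tyr, so this is a missense mutation.

missense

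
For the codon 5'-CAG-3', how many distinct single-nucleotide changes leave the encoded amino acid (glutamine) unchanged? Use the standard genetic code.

1

Position 1: none → 0 synonymous.
Position 2: none → 0 synonymous.
Position 3: CAA → 1 synonymous.
Total: 0 + 0 + 1 = 1.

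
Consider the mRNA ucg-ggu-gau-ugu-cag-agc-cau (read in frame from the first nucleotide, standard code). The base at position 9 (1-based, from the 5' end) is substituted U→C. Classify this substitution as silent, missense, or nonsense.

Position 9 falls in codon 3: GAU → Asp.
After the substitution the codon is GAC → Asp.
Both encode Asp, so the change is synonymous.

silent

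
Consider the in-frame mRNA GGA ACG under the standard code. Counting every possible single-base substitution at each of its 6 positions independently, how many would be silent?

Codon 1 (GGA, Gly): 3 synonymous substitutions.
Codon 2 (ACG, Thr): 3 synonymous substitutions.
Total: 3 + 3 = 6.

6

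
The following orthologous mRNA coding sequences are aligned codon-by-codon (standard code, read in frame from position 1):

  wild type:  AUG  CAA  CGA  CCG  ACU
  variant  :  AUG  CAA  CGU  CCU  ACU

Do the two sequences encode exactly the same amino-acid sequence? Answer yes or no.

yes

Codon 1: AUG Met / AUG Met — identical.
Codon 2: CAA Gln / CAA Gln — identical.
Codon 3: CGA Arg / CGU Arg — synonymous.
Codon 4: CCG Pro / CCU Pro — synonymous.
Codon 5: ACU Thr / ACU Thr — identical.
Nonsynonymous differences: 0 → same protein.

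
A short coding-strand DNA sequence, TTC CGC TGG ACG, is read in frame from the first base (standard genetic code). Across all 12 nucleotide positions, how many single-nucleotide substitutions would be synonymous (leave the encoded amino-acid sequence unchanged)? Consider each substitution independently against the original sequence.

Codon 1 (TTC, Phe): 1 synonymous substitution.
Codon 2 (CGC, Arg): 3 synonymous substitutions.
Codon 3 (TGG, Trp): 0 synonymous substitutions.
Codon 4 (ACG, Thr): 3 synonymous substitutions.
Total: 1 + 3 + 0 + 3 = 7.

7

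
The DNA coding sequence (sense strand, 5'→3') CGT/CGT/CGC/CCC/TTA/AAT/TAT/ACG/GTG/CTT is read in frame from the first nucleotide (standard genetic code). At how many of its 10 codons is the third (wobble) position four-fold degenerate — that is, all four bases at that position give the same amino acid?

Codon 1 CGT (Arg): third position 4-fold.
Codon 2 CGT (Arg): third position 4-fold.
Codon 3 CGC (Arg): third position 4-fold.
Codon 4 CCC (Pro): third position 4-fold.
Codon 5 TTA (Leu): third position 2-fold.
Codon 6 AAT (Asn): third position 2-fold.
Codon 7 TAT (Tyr): third position 2-fold.
Codon 8 ACG (Thr): third position 4-fold.
Codon 9 GTG (Val): third position 4-fold.
Codon 10 CTT (Leu): third position 4-fold.
Four-fold degenerate third positions: 7.

7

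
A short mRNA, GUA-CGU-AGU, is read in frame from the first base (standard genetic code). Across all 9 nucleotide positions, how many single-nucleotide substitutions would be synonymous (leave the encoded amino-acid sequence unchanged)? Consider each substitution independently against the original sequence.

Codon 1 (GUA, Val): 3 synonymous substitutions.
Codon 2 (CGU, Arg): 3 synonymous substitutions.
Codon 3 (AGU, Ser): 1 synonymous substitution.
Total: 3 + 3 + 1 = 7.

7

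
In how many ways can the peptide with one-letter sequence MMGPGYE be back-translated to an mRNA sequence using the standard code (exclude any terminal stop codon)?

Met: 1 codon.
Met: 1 codon.
Gly: 4 codons.
Pro: 4 codons.
Gly: 4 codons.
Tyr: 2 codons.
Glu: 2 codons.
1 × 1 × 4 × 4 × 4 × 2 × 2 = 256.

256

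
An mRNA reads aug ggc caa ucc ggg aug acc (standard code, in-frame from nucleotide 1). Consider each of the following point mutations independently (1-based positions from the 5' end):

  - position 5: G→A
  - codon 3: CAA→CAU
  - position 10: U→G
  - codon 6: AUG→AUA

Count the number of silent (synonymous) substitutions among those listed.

0

Codon 2: GGC (Gly) → GAC (Asp) — missense.
Codon 3: CAA (Gln) → CAU (His) — missense.
Codon 4: UCC (Ser) → GCC (Ala) — missense.
Codon 6: AUG (Met) → AUA (Ile) — missense.
Synonymous: 0 of 4.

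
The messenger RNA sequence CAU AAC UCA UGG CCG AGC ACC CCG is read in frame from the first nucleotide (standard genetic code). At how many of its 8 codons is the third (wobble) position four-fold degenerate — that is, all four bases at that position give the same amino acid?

4

Codon 1 CAU (His): third position 2-fold.
Codon 2 AAC (Asn): third position 2-fold.
Codon 3 UCA (Ser): third position 4-fold.
Codon 4 UGG (Trp): third position 1-fold.
Codon 5 CCG (Pro): third position 4-fold.
Codon 6 AGC (Ser): third position 2-fold.
Codon 7 ACC (Thr): third position 4-fold.
Codon 8 CCG (Pro): third position 4-fold.
Four-fold degenerate third positions: 4.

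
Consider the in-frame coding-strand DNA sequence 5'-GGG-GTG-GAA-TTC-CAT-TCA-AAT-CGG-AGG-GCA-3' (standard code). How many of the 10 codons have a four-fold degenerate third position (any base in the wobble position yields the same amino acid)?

Codon 1 GGG (Gly): third position 4-fold.
Codon 2 GTG (Val): third position 4-fold.
Codon 3 GAA (Glu): third position 2-fold.
Codon 4 TTC (Phe): third position 2-fold.
Codon 5 CAT (His): third position 2-fold.
Codon 6 TCA (Ser): third position 4-fold.
Codon 7 AAT (Asn): third position 2-fold.
Codon 8 CGG (Arg): third position 4-fold.
Codon 9 AGG (Arg): third position 2-fold.
Codon 10 GCA (Ala): third position 4-fold.
Four-fold degenerate third positions: 5.

5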